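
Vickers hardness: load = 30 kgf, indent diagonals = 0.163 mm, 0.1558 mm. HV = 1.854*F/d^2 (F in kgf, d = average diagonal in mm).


d_avg = (0.163+0.1558)/2 = 0.1594 mm
HV = 1.854*30/0.1594^2 = 2189

2189


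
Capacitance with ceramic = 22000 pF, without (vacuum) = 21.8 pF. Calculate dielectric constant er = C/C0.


er = 22000 / 21.8 = 1009.17

1009.17


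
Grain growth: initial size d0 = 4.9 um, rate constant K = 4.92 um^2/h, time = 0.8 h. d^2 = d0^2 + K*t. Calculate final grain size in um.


d^2 = 4.9^2 + 4.92*0.8 = 27.946
d = sqrt(27.946) = 5.29 um

5.29


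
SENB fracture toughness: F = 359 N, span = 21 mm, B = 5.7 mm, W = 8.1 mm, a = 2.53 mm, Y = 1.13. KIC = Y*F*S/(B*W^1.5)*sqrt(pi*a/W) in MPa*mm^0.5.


KIC = 1.13*359*21/(5.7*8.1^1.5)*sqrt(pi*2.53/8.1) = 64.22

64.22


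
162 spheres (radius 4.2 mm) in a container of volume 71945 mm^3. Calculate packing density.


V_sphere = 4/3*pi*4.2^3 = 310.3391 mm^3
Total V = 162*310.3391 = 50274.9342 mm^3
PD = 50274.9342 / 71945 = 0.699

0.699


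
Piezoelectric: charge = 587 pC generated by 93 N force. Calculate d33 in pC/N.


d33 = 587 / 93 = 6.3 pC/N

6.3


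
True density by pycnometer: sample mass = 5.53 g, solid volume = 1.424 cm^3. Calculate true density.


TD = 5.53 / 1.424 = 3.883 g/cm^3

3.883


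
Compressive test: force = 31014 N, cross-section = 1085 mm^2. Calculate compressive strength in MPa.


CS = 31014 / 1085 = 28.6 MPa

28.6


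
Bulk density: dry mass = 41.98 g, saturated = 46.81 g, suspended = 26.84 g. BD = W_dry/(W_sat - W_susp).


BD = 41.98 / (46.81 - 26.84) = 41.98 / 19.97 = 2.102 g/cm^3

2.102


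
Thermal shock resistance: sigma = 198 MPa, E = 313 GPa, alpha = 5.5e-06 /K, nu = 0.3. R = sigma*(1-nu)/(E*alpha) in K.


R = 198*(1-0.3)/(313*1000*5.5e-06) = 81 K

81


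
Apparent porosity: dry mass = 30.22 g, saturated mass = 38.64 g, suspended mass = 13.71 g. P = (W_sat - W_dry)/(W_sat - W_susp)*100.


P = (38.64 - 30.22) / (38.64 - 13.71) * 100 = 8.42 / 24.93 * 100 = 33.8%

33.8


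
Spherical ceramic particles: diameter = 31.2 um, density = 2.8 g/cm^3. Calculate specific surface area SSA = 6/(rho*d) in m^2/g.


SSA = 6 / (2.8 * 31.2) = 0.069 m^2/g

0.069


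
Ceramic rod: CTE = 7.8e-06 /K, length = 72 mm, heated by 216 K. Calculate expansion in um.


dL = 7.8e-06 * 72 * 216 * 1000 = 121.306 um

121.306


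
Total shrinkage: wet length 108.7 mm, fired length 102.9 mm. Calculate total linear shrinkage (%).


TS = (108.7 - 102.9) / 108.7 * 100 = 5.34%

5.34


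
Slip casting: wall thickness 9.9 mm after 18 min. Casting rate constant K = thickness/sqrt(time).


K = 9.9 / sqrt(18) = 9.9 / 4.2426 = 2.333 mm/min^0.5

2.333


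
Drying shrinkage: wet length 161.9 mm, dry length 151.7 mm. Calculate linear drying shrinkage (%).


DS = (161.9 - 151.7) / 161.9 * 100 = 6.3%

6.3


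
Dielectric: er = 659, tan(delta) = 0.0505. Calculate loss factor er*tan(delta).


Loss = 659 * 0.0505 = 33.28

33.28


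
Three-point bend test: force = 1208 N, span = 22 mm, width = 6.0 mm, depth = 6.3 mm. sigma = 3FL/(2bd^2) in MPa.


sigma = 3*1208*22/(2*6.0*6.3^2) = 167.4 MPa

167.4


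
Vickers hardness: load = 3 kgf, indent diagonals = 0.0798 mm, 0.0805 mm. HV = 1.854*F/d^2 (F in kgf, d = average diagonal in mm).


d_avg = (0.0798+0.0805)/2 = 0.08015 mm
HV = 1.854*3/0.08015^2 = 866

866


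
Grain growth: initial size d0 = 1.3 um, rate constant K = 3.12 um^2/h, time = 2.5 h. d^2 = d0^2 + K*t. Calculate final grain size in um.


d^2 = 1.3^2 + 3.12*2.5 = 9.49
d = sqrt(9.49) = 3.08 um

3.08


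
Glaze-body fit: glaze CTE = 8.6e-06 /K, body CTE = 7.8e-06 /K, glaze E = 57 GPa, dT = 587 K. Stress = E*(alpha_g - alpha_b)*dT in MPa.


Stress = 57*1000*(8.6e-06 - 7.8e-06)*587 = 26.8 MPa

26.8


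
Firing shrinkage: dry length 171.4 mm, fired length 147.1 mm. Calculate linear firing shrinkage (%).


FS = (171.4 - 147.1) / 171.4 * 100 = 14.18%

14.18


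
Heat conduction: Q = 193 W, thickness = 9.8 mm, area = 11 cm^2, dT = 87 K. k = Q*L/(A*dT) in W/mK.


k = 193*9.8/1000/(11/10000*87) = 19.76 W/mK

19.76


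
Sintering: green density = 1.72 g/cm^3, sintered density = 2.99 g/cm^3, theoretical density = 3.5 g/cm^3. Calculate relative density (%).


Relative = 2.99 / 3.5 * 100 = 85.4%

85.4


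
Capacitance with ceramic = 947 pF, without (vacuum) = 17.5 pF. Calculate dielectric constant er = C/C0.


er = 947 / 17.5 = 54.11

54.11


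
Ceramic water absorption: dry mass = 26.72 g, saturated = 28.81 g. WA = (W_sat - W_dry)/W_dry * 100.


WA = (28.81 - 26.72) / 26.72 * 100 = 7.82%

7.82


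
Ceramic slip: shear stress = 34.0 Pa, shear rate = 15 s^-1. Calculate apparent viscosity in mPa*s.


eta = tau/gamma * 1000 = 34.0/15 * 1000 = 2266.7 mPa*s

2266.7


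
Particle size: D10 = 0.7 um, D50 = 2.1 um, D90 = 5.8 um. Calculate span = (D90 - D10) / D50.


Span = (5.8 - 0.7) / 2.1 = 5.1 / 2.1 = 2.429

2.429


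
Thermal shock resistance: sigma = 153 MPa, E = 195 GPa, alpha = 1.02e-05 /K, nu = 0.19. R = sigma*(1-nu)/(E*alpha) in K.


R = 153*(1-0.19)/(195*1000*1.02e-05) = 62 K

62


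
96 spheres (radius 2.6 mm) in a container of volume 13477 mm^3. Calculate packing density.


V_sphere = 4/3*pi*2.6^3 = 73.6222 mm^3
Total V = 96*73.6222 = 7067.7312 mm^3
PD = 7067.7312 / 13477 = 0.524

0.524


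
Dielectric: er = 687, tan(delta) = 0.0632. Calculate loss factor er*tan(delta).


Loss = 687 * 0.0632 = 43.418

43.418


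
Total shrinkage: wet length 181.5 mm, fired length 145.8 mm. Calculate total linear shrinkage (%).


TS = (181.5 - 145.8) / 181.5 * 100 = 19.67%

19.67


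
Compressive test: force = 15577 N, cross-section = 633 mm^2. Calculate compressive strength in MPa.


CS = 15577 / 633 = 24.6 MPa

24.6


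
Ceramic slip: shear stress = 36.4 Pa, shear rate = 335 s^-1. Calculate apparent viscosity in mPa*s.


eta = tau/gamma * 1000 = 36.4/335 * 1000 = 108.7 mPa*s

108.7


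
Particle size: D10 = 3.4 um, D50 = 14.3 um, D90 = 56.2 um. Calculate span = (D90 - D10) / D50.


Span = (56.2 - 3.4) / 14.3 = 52.8 / 14.3 = 3.692

3.692


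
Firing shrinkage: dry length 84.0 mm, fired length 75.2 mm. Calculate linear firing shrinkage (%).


FS = (84.0 - 75.2) / 84.0 * 100 = 10.48%

10.48


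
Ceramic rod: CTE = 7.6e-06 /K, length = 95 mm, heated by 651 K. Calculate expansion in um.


dL = 7.6e-06 * 95 * 651 * 1000 = 470.022 um

470.022


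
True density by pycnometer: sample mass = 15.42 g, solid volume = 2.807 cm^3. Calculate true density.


TD = 15.42 / 2.807 = 5.493 g/cm^3

5.493


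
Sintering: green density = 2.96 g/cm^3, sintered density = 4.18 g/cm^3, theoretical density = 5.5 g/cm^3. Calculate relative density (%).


Relative = 4.18 / 5.5 * 100 = 76.0%

76.0


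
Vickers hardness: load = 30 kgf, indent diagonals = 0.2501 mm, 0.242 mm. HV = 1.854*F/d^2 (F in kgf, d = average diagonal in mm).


d_avg = (0.2501+0.242)/2 = 0.24605 mm
HV = 1.854*30/0.24605^2 = 919

919


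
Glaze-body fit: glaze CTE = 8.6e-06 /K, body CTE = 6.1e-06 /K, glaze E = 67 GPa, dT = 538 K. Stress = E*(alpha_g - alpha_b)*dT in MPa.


Stress = 67*1000*(8.6e-06 - 6.1e-06)*538 = 90.1 MPa

90.1


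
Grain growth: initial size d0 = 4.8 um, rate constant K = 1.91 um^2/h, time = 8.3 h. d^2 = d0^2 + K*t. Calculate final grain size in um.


d^2 = 4.8^2 + 1.91*8.3 = 38.893
d = sqrt(38.893) = 6.24 um

6.24


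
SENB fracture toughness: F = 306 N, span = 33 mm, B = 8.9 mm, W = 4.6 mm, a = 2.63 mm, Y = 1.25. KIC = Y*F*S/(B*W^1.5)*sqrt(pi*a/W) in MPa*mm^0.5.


KIC = 1.25*306*33/(8.9*4.6^1.5)*sqrt(pi*2.63/4.6) = 192.66

192.66


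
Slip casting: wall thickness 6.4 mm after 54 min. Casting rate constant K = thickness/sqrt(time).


K = 6.4 / sqrt(54) = 6.4 / 7.3485 = 0.871 mm/min^0.5

0.871


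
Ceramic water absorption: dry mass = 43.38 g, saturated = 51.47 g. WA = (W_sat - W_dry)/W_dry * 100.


WA = (51.47 - 43.38) / 43.38 * 100 = 18.65%

18.65


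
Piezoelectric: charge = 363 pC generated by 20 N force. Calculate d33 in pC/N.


d33 = 363 / 20 = 18.2 pC/N

18.2


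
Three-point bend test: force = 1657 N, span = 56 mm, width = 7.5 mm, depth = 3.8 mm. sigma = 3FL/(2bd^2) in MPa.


sigma = 3*1657*56/(2*7.5*3.8^2) = 1285.2 MPa

1285.2


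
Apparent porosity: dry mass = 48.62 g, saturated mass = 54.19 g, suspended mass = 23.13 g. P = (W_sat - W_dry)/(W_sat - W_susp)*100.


P = (54.19 - 48.62) / (54.19 - 23.13) * 100 = 5.57 / 31.06 * 100 = 17.9%

17.9


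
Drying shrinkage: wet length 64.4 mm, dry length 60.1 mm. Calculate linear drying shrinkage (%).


DS = (64.4 - 60.1) / 64.4 * 100 = 6.68%

6.68


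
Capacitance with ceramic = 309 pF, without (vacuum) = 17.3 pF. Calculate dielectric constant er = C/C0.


er = 309 / 17.3 = 17.86

17.86


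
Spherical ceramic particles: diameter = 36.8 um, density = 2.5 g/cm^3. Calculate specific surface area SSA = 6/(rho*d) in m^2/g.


SSA = 6 / (2.5 * 36.8) = 0.065 m^2/g

0.065


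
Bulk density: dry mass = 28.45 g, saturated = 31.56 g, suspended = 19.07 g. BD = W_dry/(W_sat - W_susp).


BD = 28.45 / (31.56 - 19.07) = 28.45 / 12.49 = 2.278 g/cm^3

2.278


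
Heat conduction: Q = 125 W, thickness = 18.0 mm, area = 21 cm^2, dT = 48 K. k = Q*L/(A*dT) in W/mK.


k = 125*18.0/1000/(21/10000*48) = 22.32 W/mK

22.32


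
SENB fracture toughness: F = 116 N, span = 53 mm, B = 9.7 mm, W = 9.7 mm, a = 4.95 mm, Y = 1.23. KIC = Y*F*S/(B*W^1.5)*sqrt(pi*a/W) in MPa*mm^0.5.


KIC = 1.23*116*53/(9.7*9.7^1.5)*sqrt(pi*4.95/9.7) = 32.67

32.67


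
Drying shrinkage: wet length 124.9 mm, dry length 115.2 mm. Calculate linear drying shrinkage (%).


DS = (124.9 - 115.2) / 124.9 * 100 = 7.77%

7.77


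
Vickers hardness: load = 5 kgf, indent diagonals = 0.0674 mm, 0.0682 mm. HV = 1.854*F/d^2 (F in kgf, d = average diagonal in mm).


d_avg = (0.0674+0.0682)/2 = 0.0678 mm
HV = 1.854*5/0.0678^2 = 2017

2017


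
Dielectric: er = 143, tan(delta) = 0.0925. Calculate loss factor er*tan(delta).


Loss = 143 * 0.0925 = 13.228

13.228


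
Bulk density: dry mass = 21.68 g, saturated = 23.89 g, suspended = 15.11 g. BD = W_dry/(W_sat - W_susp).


BD = 21.68 / (23.89 - 15.11) = 21.68 / 8.78 = 2.469 g/cm^3

2.469


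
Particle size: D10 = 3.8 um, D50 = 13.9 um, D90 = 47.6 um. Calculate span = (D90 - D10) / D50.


Span = (47.6 - 3.8) / 13.9 = 43.8 / 13.9 = 3.151

3.151


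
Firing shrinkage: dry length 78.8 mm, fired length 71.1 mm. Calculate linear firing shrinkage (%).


FS = (78.8 - 71.1) / 78.8 * 100 = 9.77%

9.77


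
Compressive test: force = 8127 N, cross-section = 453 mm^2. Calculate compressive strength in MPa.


CS = 8127 / 453 = 17.9 MPa

17.9


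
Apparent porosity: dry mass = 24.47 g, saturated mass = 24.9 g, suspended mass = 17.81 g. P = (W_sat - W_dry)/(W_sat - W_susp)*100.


P = (24.9 - 24.47) / (24.9 - 17.81) * 100 = 0.43 / 7.09 * 100 = 6.1%

6.1


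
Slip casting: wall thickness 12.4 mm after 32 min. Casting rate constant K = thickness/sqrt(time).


K = 12.4 / sqrt(32) = 12.4 / 5.6569 = 2.192 mm/min^0.5

2.192


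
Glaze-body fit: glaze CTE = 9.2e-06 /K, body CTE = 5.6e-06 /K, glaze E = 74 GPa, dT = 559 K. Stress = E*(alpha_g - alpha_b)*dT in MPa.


Stress = 74*1000*(9.2e-06 - 5.6e-06)*559 = 148.9 MPa

148.9


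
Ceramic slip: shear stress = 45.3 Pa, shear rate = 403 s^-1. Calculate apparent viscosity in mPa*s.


eta = tau/gamma * 1000 = 45.3/403 * 1000 = 112.4 mPa*s

112.4


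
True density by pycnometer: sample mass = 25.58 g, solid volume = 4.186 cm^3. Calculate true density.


TD = 25.58 / 4.186 = 6.111 g/cm^3

6.111


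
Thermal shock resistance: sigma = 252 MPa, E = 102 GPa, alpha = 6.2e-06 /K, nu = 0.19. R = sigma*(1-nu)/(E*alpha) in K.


R = 252*(1-0.19)/(102*1000*6.2e-06) = 323 K

323


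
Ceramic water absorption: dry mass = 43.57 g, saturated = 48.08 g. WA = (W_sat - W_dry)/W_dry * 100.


WA = (48.08 - 43.57) / 43.57 * 100 = 10.35%

10.35


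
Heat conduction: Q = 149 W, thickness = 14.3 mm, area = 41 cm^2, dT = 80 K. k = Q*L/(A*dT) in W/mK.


k = 149*14.3/1000/(41/10000*80) = 6.5 W/mK

6.5


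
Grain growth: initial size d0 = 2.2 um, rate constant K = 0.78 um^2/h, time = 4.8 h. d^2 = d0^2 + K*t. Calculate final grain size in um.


d^2 = 2.2^2 + 0.78*4.8 = 8.584
d = sqrt(8.584) = 2.93 um

2.93


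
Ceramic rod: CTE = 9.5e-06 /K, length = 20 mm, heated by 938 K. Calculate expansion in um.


dL = 9.5e-06 * 20 * 938 * 1000 = 178.22 um

178.22


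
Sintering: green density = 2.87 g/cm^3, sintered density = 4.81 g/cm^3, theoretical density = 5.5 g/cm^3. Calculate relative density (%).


Relative = 4.81 / 5.5 * 100 = 87.5%

87.5


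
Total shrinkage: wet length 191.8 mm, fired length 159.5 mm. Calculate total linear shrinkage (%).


TS = (191.8 - 159.5) / 191.8 * 100 = 16.84%

16.84


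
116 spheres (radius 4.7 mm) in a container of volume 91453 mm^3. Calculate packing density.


V_sphere = 4/3*pi*4.7^3 = 434.8928 mm^3
Total V = 116*434.8928 = 50447.5648 mm^3
PD = 50447.5648 / 91453 = 0.552

0.552


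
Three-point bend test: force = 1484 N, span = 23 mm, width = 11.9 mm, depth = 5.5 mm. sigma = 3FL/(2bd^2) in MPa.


sigma = 3*1484*23/(2*11.9*5.5^2) = 142.2 MPa

142.2


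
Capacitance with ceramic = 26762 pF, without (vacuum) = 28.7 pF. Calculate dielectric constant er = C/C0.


er = 26762 / 28.7 = 932.47

932.47


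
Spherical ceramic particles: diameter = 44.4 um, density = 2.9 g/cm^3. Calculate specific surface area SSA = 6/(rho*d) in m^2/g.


SSA = 6 / (2.9 * 44.4) = 0.047 m^2/g

0.047


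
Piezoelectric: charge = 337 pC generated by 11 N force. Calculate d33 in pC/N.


d33 = 337 / 11 = 30.6 pC/N

30.6


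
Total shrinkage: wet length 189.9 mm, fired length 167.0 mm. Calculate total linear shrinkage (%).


TS = (189.9 - 167.0) / 189.9 * 100 = 12.06%

12.06


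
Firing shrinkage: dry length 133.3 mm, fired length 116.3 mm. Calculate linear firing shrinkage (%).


FS = (133.3 - 116.3) / 133.3 * 100 = 12.75%

12.75


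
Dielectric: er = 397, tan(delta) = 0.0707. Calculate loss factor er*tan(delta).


Loss = 397 * 0.0707 = 28.068

28.068


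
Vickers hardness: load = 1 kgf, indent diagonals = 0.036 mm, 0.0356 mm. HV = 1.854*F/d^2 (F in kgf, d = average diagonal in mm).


d_avg = (0.036+0.0356)/2 = 0.0358 mm
HV = 1.854*1/0.0358^2 = 1447

1447


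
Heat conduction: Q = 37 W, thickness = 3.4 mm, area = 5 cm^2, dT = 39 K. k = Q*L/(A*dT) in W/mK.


k = 37*3.4/1000/(5/10000*39) = 6.45 W/mK

6.45


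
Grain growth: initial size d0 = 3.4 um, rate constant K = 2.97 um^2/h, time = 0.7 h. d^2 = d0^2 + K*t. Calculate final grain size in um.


d^2 = 3.4^2 + 2.97*0.7 = 13.639
d = sqrt(13.639) = 3.69 um

3.69


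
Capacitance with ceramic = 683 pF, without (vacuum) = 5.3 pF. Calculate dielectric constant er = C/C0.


er = 683 / 5.3 = 128.87

128.87


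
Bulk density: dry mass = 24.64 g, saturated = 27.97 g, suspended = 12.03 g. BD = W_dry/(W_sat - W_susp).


BD = 24.64 / (27.97 - 12.03) = 24.64 / 15.94 = 1.546 g/cm^3

1.546


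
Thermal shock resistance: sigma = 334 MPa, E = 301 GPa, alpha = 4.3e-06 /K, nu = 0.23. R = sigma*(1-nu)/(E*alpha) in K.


R = 334*(1-0.23)/(301*1000*4.3e-06) = 199 K

199


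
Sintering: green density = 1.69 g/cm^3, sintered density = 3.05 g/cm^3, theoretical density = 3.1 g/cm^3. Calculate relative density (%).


Relative = 3.05 / 3.1 * 100 = 98.4%

98.4


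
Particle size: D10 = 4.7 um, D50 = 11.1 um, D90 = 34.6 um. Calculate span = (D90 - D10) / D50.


Span = (34.6 - 4.7) / 11.1 = 29.9 / 11.1 = 2.694

2.694


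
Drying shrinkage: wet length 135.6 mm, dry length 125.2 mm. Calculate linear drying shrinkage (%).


DS = (135.6 - 125.2) / 135.6 * 100 = 7.67%

7.67


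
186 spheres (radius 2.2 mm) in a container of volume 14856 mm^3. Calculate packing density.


V_sphere = 4/3*pi*2.2^3 = 44.6022 mm^3
Total V = 186*44.6022 = 8296.0092 mm^3
PD = 8296.0092 / 14856 = 0.558

0.558


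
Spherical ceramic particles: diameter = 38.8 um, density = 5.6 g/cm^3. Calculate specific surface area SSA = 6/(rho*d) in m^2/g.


SSA = 6 / (5.6 * 38.8) = 0.028 m^2/g

0.028


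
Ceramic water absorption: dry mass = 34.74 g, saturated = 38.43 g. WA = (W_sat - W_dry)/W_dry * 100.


WA = (38.43 - 34.74) / 34.74 * 100 = 10.62%

10.62


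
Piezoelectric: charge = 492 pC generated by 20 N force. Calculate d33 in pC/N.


d33 = 492 / 20 = 24.6 pC/N

24.6


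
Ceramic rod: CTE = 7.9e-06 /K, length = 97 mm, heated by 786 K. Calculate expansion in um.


dL = 7.9e-06 * 97 * 786 * 1000 = 602.312 um

602.312


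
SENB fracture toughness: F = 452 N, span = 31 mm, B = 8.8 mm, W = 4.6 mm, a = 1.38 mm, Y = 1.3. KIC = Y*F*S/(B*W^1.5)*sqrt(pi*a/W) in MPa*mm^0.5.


KIC = 1.3*452*31/(8.8*4.6^1.5)*sqrt(pi*1.38/4.6) = 203.69

203.69


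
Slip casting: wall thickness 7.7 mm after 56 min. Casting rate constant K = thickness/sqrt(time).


K = 7.7 / sqrt(56) = 7.7 / 7.4833 = 1.029 mm/min^0.5

1.029


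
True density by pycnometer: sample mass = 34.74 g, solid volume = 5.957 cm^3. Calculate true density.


TD = 34.74 / 5.957 = 5.832 g/cm^3

5.832


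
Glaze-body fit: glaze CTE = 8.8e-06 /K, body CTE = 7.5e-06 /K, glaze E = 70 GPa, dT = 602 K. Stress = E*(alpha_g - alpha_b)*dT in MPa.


Stress = 70*1000*(8.8e-06 - 7.5e-06)*602 = 54.8 MPa

54.8


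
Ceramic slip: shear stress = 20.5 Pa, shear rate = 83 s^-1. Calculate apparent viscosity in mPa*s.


eta = tau/gamma * 1000 = 20.5/83 * 1000 = 247.0 mPa*s

247.0


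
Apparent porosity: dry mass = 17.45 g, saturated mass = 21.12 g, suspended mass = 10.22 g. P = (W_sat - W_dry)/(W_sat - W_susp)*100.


P = (21.12 - 17.45) / (21.12 - 10.22) * 100 = 3.67 / 10.9 * 100 = 33.7%

33.7


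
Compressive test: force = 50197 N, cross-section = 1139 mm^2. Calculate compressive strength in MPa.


CS = 50197 / 1139 = 44.1 MPa

44.1


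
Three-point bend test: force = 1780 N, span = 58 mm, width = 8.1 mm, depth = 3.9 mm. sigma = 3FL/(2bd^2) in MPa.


sigma = 3*1780*58/(2*8.1*3.9^2) = 1257.0 MPa

1257.0


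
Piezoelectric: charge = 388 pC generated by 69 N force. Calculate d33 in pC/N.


d33 = 388 / 69 = 5.6 pC/N

5.6


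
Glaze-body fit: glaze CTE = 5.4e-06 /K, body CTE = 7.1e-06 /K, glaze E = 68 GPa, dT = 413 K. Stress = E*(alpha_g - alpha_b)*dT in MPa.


Stress = 68*1000*(5.4e-06 - 7.1e-06)*413 = -47.7 MPa

-47.7


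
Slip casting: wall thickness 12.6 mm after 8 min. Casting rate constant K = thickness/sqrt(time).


K = 12.6 / sqrt(8) = 12.6 / 2.8284 = 4.455 mm/min^0.5

4.455


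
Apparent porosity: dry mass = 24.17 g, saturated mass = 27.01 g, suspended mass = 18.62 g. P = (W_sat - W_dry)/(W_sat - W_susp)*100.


P = (27.01 - 24.17) / (27.01 - 18.62) * 100 = 2.84 / 8.39 * 100 = 33.8%

33.8


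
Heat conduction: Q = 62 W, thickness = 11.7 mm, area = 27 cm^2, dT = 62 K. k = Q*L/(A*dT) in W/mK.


k = 62*11.7/1000/(27/10000*62) = 4.33 W/mK

4.33


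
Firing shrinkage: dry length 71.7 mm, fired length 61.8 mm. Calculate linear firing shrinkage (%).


FS = (71.7 - 61.8) / 71.7 * 100 = 13.81%

13.81


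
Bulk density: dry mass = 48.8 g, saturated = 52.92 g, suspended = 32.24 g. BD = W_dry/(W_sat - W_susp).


BD = 48.8 / (52.92 - 32.24) = 48.8 / 20.68 = 2.36 g/cm^3

2.36


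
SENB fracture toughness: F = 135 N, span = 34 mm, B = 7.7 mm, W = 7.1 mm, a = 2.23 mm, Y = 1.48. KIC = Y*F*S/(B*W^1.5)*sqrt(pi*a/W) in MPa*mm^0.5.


KIC = 1.48*135*34/(7.7*7.1^1.5)*sqrt(pi*2.23/7.1) = 46.32

46.32


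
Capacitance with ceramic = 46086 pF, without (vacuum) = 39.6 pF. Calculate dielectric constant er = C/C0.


er = 46086 / 39.6 = 1163.79

1163.79


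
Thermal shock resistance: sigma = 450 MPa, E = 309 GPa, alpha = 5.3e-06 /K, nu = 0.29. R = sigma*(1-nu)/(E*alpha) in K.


R = 450*(1-0.29)/(309*1000*5.3e-06) = 195 K

195


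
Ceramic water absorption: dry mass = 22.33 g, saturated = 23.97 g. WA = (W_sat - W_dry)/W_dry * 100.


WA = (23.97 - 22.33) / 22.33 * 100 = 7.34%

7.34


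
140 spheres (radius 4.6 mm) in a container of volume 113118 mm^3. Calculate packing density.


V_sphere = 4/3*pi*4.6^3 = 407.7201 mm^3
Total V = 140*407.7201 = 57080.814 mm^3
PD = 57080.814 / 113118 = 0.505

0.505


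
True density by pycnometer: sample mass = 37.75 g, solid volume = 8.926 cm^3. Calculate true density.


TD = 37.75 / 8.926 = 4.229 g/cm^3

4.229


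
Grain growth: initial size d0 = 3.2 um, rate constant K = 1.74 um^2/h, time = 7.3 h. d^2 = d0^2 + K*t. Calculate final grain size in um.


d^2 = 3.2^2 + 1.74*7.3 = 22.942
d = sqrt(22.942) = 4.79 um

4.79


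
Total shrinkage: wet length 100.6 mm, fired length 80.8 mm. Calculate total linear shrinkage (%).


TS = (100.6 - 80.8) / 100.6 * 100 = 19.68%

19.68


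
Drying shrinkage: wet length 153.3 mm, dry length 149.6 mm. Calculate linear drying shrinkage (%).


DS = (153.3 - 149.6) / 153.3 * 100 = 2.41%

2.41


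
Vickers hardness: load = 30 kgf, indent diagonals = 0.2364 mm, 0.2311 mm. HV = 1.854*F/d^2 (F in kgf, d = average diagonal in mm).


d_avg = (0.2364+0.2311)/2 = 0.23375 mm
HV = 1.854*30/0.23375^2 = 1018

1018


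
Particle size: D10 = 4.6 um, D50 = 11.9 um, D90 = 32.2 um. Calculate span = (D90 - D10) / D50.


Span = (32.2 - 4.6) / 11.9 = 27.6 / 11.9 = 2.319

2.319


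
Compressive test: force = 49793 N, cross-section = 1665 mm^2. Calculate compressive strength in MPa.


CS = 49793 / 1665 = 29.9 MPa

29.9


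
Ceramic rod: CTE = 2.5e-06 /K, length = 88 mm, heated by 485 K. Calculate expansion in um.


dL = 2.5e-06 * 88 * 485 * 1000 = 106.7 um

106.7


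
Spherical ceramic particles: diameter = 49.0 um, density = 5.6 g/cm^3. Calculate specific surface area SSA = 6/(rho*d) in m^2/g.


SSA = 6 / (5.6 * 49.0) = 0.022 m^2/g

0.022


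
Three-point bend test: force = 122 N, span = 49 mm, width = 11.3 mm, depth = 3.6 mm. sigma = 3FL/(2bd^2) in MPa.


sigma = 3*122*49/(2*11.3*3.6^2) = 61.2 MPa

61.2


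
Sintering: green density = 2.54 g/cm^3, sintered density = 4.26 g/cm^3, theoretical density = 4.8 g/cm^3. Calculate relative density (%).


Relative = 4.26 / 4.8 * 100 = 88.8%

88.8


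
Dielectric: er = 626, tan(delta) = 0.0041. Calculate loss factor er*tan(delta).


Loss = 626 * 0.0041 = 2.567

2.567


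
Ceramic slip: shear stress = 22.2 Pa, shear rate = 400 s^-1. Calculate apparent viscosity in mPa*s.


eta = tau/gamma * 1000 = 22.2/400 * 1000 = 55.5 mPa*s

55.5


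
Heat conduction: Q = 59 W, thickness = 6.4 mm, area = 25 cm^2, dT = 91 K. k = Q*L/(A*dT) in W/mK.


k = 59*6.4/1000/(25/10000*91) = 1.66 W/mK

1.66


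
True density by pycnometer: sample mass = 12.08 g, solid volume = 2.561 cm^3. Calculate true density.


TD = 12.08 / 2.561 = 4.717 g/cm^3

4.717


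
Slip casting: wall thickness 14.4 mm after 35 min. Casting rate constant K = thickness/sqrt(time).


K = 14.4 / sqrt(35) = 14.4 / 5.9161 = 2.434 mm/min^0.5

2.434


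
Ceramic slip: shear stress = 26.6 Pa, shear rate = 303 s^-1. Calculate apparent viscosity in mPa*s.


eta = tau/gamma * 1000 = 26.6/303 * 1000 = 87.8 mPa*s

87.8


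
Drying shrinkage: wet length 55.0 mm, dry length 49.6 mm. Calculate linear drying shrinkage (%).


DS = (55.0 - 49.6) / 55.0 * 100 = 9.82%

9.82


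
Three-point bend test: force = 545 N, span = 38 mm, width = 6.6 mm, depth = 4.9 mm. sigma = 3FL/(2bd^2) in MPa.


sigma = 3*545*38/(2*6.6*4.9^2) = 196.0 MPa

196.0


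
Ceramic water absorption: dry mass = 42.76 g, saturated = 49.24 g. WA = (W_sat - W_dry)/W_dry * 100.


WA = (49.24 - 42.76) / 42.76 * 100 = 15.15%

15.15


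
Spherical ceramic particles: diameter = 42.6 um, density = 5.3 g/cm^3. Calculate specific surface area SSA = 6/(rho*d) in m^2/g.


SSA = 6 / (5.3 * 42.6) = 0.027 m^2/g

0.027


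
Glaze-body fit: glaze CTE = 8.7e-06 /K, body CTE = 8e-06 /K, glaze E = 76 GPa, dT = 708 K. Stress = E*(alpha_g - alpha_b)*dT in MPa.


Stress = 76*1000*(8.7e-06 - 8e-06)*708 = 37.7 MPa

37.7


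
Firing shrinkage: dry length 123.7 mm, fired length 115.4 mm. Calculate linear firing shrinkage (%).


FS = (123.7 - 115.4) / 123.7 * 100 = 6.71%

6.71


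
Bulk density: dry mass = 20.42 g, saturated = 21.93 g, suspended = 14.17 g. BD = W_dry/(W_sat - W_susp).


BD = 20.42 / (21.93 - 14.17) = 20.42 / 7.76 = 2.631 g/cm^3

2.631


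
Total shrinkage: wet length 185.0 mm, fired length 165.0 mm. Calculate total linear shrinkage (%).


TS = (185.0 - 165.0) / 185.0 * 100 = 10.81%

10.81


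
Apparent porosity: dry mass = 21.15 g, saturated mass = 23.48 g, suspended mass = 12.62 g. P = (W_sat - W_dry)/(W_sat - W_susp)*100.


P = (23.48 - 21.15) / (23.48 - 12.62) * 100 = 2.33 / 10.86 * 100 = 21.5%

21.5


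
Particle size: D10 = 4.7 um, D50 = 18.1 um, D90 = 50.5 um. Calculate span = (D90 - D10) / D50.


Span = (50.5 - 4.7) / 18.1 = 45.8 / 18.1 = 2.53

2.53


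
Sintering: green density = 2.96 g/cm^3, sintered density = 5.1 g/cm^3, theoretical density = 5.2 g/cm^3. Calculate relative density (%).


Relative = 5.1 / 5.2 * 100 = 98.1%

98.1


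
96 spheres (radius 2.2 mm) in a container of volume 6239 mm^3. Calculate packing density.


V_sphere = 4/3*pi*2.2^3 = 44.6022 mm^3
Total V = 96*44.6022 = 4281.8112 mm^3
PD = 4281.8112 / 6239 = 0.686

0.686


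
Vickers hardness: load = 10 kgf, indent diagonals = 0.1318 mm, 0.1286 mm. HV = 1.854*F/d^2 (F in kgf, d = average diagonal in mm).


d_avg = (0.1318+0.1286)/2 = 0.1302 mm
HV = 1.854*10/0.1302^2 = 1094

1094


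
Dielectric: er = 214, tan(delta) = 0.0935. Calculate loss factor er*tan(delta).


Loss = 214 * 0.0935 = 20.009

20.009


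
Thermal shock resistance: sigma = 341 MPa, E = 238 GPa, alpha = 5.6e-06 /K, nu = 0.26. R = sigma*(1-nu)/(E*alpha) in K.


R = 341*(1-0.26)/(238*1000*5.6e-06) = 189 K

189


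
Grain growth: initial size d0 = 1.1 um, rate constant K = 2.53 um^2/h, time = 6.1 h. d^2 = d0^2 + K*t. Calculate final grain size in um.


d^2 = 1.1^2 + 2.53*6.1 = 16.643
d = sqrt(16.643) = 4.08 um

4.08


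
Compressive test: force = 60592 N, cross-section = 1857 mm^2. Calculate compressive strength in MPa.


CS = 60592 / 1857 = 32.6 MPa

32.6


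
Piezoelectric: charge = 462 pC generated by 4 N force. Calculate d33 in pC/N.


d33 = 462 / 4 = 115.5 pC/N

115.5


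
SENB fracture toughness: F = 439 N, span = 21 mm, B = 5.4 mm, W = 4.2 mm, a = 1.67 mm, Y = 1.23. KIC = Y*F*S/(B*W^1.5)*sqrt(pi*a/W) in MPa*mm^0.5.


KIC = 1.23*439*21/(5.4*4.2^1.5)*sqrt(pi*1.67/4.2) = 272.67

272.67


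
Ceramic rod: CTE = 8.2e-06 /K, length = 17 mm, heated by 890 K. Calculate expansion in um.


dL = 8.2e-06 * 17 * 890 * 1000 = 124.066 um

124.066


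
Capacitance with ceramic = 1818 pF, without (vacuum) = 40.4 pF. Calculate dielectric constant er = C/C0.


er = 1818 / 40.4 = 45.0

45.0


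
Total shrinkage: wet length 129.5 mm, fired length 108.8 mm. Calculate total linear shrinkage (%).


TS = (129.5 - 108.8) / 129.5 * 100 = 15.98%

15.98


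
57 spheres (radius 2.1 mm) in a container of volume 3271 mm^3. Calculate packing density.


V_sphere = 4/3*pi*2.1^3 = 38.7924 mm^3
Total V = 57*38.7924 = 2211.1668 mm^3
PD = 2211.1668 / 3271 = 0.676

0.676


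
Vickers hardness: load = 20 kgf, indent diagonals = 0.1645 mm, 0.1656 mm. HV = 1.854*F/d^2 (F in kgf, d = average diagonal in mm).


d_avg = (0.1645+0.1656)/2 = 0.16505 mm
HV = 1.854*20/0.16505^2 = 1361

1361


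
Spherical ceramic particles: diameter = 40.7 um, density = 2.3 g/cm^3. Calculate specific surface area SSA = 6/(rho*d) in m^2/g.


SSA = 6 / (2.3 * 40.7) = 0.064 m^2/g

0.064


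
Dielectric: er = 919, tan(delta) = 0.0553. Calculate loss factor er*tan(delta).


Loss = 919 * 0.0553 = 50.821

50.821


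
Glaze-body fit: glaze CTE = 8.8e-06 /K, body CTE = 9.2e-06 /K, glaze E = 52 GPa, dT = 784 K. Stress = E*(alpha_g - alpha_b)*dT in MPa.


Stress = 52*1000*(8.8e-06 - 9.2e-06)*784 = -16.3 MPa

-16.3


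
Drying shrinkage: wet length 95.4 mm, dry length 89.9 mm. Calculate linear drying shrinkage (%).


DS = (95.4 - 89.9) / 95.4 * 100 = 5.77%

5.77


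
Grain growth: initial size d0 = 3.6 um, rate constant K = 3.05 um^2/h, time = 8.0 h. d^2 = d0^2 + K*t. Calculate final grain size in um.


d^2 = 3.6^2 + 3.05*8.0 = 37.36
d = sqrt(37.36) = 6.11 um

6.11


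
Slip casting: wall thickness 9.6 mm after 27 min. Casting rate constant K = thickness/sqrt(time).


K = 9.6 / sqrt(27) = 9.6 / 5.1962 = 1.848 mm/min^0.5

1.848


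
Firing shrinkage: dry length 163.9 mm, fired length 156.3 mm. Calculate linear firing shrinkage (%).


FS = (163.9 - 156.3) / 163.9 * 100 = 4.64%

4.64


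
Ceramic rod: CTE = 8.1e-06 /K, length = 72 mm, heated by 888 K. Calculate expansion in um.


dL = 8.1e-06 * 72 * 888 * 1000 = 517.882 um

517.882


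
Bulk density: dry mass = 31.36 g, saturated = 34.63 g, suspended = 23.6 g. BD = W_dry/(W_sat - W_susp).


BD = 31.36 / (34.63 - 23.6) = 31.36 / 11.03 = 2.843 g/cm^3

2.843


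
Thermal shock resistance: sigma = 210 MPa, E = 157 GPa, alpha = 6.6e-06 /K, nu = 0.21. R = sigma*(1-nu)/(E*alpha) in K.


R = 210*(1-0.21)/(157*1000*6.6e-06) = 160 K

160


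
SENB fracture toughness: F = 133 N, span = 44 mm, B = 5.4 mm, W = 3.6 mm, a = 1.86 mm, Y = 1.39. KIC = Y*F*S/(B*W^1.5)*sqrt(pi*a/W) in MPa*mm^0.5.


KIC = 1.39*133*44/(5.4*3.6^1.5)*sqrt(pi*1.86/3.6) = 280.96

280.96


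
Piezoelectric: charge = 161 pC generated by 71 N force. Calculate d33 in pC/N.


d33 = 161 / 71 = 2.3 pC/N

2.3


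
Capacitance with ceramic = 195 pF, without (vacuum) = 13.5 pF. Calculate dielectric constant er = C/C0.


er = 195 / 13.5 = 14.44

14.44


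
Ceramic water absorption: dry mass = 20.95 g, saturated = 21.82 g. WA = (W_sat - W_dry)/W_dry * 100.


WA = (21.82 - 20.95) / 20.95 * 100 = 4.15%

4.15


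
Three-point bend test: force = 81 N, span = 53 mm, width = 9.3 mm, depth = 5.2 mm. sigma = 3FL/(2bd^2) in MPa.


sigma = 3*81*53/(2*9.3*5.2^2) = 25.6 MPa

25.6


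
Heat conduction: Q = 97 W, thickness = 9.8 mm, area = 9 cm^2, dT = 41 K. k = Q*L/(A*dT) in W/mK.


k = 97*9.8/1000/(9/10000*41) = 25.76 W/mK

25.76


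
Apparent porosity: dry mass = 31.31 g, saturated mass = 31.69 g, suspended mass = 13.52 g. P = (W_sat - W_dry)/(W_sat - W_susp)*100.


P = (31.69 - 31.31) / (31.69 - 13.52) * 100 = 0.38 / 18.17 * 100 = 2.1%

2.1


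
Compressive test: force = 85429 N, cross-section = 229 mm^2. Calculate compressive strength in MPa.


CS = 85429 / 229 = 373.1 MPa

373.1


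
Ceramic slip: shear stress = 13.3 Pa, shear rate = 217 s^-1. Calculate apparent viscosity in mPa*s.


eta = tau/gamma * 1000 = 13.3/217 * 1000 = 61.3 mPa*s

61.3


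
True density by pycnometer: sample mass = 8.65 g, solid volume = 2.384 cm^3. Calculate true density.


TD = 8.65 / 2.384 = 3.628 g/cm^3

3.628


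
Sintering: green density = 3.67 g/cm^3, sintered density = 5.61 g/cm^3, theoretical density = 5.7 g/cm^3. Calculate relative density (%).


Relative = 5.61 / 5.7 * 100 = 98.4%

98.4


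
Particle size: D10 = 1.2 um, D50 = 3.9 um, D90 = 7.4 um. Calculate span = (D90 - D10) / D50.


Span = (7.4 - 1.2) / 3.9 = 6.2 / 3.9 = 1.59

1.59


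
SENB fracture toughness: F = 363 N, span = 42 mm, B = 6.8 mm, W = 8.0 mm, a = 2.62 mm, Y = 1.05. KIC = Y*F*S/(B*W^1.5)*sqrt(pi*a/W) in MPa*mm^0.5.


KIC = 1.05*363*42/(6.8*8.0^1.5)*sqrt(pi*2.62/8.0) = 105.53

105.53


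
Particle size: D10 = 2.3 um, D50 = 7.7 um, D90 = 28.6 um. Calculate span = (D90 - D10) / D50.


Span = (28.6 - 2.3) / 7.7 = 26.3 / 7.7 = 3.416

3.416


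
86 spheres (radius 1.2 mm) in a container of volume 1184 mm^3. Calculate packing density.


V_sphere = 4/3*pi*1.2^3 = 7.2382 mm^3
Total V = 86*7.2382 = 622.4852 mm^3
PD = 622.4852 / 1184 = 0.526

0.526


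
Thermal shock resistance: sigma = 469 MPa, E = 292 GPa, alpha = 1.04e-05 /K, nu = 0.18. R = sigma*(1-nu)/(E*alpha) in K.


R = 469*(1-0.18)/(292*1000*1.04e-05) = 127 K

127


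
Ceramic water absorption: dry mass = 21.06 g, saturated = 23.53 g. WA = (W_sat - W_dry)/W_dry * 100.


WA = (23.53 - 21.06) / 21.06 * 100 = 11.73%

11.73


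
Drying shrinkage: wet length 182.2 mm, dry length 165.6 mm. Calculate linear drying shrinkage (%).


DS = (182.2 - 165.6) / 182.2 * 100 = 9.11%

9.11


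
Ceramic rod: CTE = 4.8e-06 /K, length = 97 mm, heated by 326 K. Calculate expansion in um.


dL = 4.8e-06 * 97 * 326 * 1000 = 151.786 um

151.786


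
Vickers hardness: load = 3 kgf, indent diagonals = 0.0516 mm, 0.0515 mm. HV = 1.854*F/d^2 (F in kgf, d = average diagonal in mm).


d_avg = (0.0516+0.0515)/2 = 0.05155 mm
HV = 1.854*3/0.05155^2 = 2093

2093


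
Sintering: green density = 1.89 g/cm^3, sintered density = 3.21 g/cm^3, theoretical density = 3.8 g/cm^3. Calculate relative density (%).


Relative = 3.21 / 3.8 * 100 = 84.5%

84.5


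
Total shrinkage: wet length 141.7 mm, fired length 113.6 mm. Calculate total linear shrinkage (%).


TS = (141.7 - 113.6) / 141.7 * 100 = 19.83%

19.83


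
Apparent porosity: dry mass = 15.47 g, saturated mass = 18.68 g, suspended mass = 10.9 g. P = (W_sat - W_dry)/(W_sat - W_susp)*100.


P = (18.68 - 15.47) / (18.68 - 10.9) * 100 = 3.21 / 7.78 * 100 = 41.3%

41.3


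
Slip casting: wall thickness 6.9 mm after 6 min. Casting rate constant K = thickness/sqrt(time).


K = 6.9 / sqrt(6) = 6.9 / 2.4495 = 2.817 mm/min^0.5

2.817


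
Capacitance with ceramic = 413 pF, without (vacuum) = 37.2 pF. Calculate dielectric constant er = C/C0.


er = 413 / 37.2 = 11.1

11.1


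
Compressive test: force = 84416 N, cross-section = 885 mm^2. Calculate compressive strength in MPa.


CS = 84416 / 885 = 95.4 MPa

95.4


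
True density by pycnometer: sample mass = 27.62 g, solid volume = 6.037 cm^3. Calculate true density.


TD = 27.62 / 6.037 = 4.575 g/cm^3

4.575


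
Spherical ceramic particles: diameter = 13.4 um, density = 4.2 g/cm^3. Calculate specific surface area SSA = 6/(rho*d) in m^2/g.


SSA = 6 / (4.2 * 13.4) = 0.107 m^2/g

0.107


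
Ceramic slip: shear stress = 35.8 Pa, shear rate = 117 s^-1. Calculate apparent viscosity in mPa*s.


eta = tau/gamma * 1000 = 35.8/117 * 1000 = 306.0 mPa*s

306.0


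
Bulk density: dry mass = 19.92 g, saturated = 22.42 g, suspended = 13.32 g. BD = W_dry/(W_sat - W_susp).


BD = 19.92 / (22.42 - 13.32) = 19.92 / 9.1 = 2.189 g/cm^3

2.189


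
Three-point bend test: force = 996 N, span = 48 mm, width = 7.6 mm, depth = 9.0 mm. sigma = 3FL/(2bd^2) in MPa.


sigma = 3*996*48/(2*7.6*9.0^2) = 116.5 MPa

116.5


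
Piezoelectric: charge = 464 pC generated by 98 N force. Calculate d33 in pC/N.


d33 = 464 / 98 = 4.7 pC/N

4.7


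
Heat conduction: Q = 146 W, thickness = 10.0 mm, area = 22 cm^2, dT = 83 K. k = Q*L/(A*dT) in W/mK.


k = 146*10.0/1000/(22/10000*83) = 8.0 W/mK

8.0


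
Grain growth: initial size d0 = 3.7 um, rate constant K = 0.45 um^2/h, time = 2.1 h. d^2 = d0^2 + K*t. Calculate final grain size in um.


d^2 = 3.7^2 + 0.45*2.1 = 14.635
d = sqrt(14.635) = 3.83 um

3.83


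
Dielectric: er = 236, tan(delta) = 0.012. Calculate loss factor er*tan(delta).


Loss = 236 * 0.012 = 2.832

2.832


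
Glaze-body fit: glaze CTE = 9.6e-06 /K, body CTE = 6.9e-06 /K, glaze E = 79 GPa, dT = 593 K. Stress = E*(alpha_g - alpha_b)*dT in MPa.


Stress = 79*1000*(9.6e-06 - 6.9e-06)*593 = 126.5 MPa

126.5


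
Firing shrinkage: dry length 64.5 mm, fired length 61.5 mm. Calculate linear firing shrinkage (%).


FS = (64.5 - 61.5) / 64.5 * 100 = 4.65%

4.65


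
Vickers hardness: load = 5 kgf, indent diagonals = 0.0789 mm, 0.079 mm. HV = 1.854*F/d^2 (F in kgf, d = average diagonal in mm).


d_avg = (0.0789+0.079)/2 = 0.07895 mm
HV = 1.854*5/0.07895^2 = 1487

1487


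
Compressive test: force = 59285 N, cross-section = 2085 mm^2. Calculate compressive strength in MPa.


CS = 59285 / 2085 = 28.4 MPa

28.4


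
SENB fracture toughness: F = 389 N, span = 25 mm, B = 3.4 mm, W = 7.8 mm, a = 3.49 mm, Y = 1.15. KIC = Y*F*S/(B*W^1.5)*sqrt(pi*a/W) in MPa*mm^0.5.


KIC = 1.15*389*25/(3.4*7.8^1.5)*sqrt(pi*3.49/7.8) = 179.02

179.02


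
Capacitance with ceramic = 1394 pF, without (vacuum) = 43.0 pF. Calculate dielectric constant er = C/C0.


er = 1394 / 43.0 = 32.42

32.42


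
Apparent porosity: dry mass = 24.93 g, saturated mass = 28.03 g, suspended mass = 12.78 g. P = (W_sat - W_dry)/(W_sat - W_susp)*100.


P = (28.03 - 24.93) / (28.03 - 12.78) * 100 = 3.1 / 15.25 * 100 = 20.3%

20.3


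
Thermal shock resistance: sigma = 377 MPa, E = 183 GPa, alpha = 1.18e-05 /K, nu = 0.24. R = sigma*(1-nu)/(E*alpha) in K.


R = 377*(1-0.24)/(183*1000*1.18e-05) = 133 K

133


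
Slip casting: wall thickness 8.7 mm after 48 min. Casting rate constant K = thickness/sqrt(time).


K = 8.7 / sqrt(48) = 8.7 / 6.9282 = 1.256 mm/min^0.5

1.256


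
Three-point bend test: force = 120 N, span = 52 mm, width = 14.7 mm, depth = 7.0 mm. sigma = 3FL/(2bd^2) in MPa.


sigma = 3*120*52/(2*14.7*7.0^2) = 13.0 MPa

13.0


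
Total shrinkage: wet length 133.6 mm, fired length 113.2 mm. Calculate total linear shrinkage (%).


TS = (133.6 - 113.2) / 133.6 * 100 = 15.27%

15.27


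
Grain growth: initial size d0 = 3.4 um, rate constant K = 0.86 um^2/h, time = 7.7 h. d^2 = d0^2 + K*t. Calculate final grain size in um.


d^2 = 3.4^2 + 0.86*7.7 = 18.182
d = sqrt(18.182) = 4.26 um

4.26


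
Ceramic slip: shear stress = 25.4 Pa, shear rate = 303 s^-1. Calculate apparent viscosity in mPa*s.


eta = tau/gamma * 1000 = 25.4/303 * 1000 = 83.8 mPa*s

83.8


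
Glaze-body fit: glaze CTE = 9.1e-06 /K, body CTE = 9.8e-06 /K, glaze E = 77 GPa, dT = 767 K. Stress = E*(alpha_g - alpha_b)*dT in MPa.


Stress = 77*1000*(9.1e-06 - 9.8e-06)*767 = -41.3 MPa

-41.3


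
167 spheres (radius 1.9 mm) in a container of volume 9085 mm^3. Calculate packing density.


V_sphere = 4/3*pi*1.9^3 = 28.7309 mm^3
Total V = 167*28.7309 = 4798.0603 mm^3
PD = 4798.0603 / 9085 = 0.528

0.528


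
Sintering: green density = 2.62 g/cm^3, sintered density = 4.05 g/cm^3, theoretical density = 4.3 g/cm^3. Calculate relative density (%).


Relative = 4.05 / 4.3 * 100 = 94.2%

94.2


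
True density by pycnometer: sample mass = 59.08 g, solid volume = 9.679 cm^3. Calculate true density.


TD = 59.08 / 9.679 = 6.104 g/cm^3

6.104


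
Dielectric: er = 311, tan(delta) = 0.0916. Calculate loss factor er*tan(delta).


Loss = 311 * 0.0916 = 28.488

28.488


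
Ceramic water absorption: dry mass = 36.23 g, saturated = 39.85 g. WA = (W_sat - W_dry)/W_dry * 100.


WA = (39.85 - 36.23) / 36.23 * 100 = 9.99%

9.99


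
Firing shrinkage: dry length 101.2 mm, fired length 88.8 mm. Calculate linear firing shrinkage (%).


FS = (101.2 - 88.8) / 101.2 * 100 = 12.25%

12.25


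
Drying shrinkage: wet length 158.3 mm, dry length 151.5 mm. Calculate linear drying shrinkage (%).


DS = (158.3 - 151.5) / 158.3 * 100 = 4.3%

4.3


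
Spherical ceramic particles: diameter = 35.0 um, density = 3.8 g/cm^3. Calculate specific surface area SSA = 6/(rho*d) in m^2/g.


SSA = 6 / (3.8 * 35.0) = 0.045 m^2/g

0.045
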